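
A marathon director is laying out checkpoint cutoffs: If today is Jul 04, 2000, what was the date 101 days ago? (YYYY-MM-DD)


Start: 2000-07-04
Subtracting 101 days
Days already passed in July: 4
After going back through July: 97 more days to subtract
June 2000: 30 days, 67 remaining
May 2000: 31 days, 36 remaining
April 2000: 30 days, 6 remaining
March 2000 has 31 days, need 6
Result: 2000-03-25

2000-03-25


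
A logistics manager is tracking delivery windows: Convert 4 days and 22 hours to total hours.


Days: 4
Extra hours: 22
Hours per day: 24
Days to hours: 4 x 24 = 96
Total: 96 + 22 = 118

118


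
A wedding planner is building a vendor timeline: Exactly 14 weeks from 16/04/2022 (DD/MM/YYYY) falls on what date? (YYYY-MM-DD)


Start: 2022-04-16
Weeks to add: 14
Convert to days: 14 x 7 = 98 days
Add 98 days to 2022-04-16
Result: 2022-07-23

2022-07-23


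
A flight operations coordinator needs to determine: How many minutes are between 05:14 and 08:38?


Start time: 05:14 = 314 minutes from midnight
End time: 08:38 = 518 minutes from midnight
Difference: 518 - 314 = 204 minutes
That is 3 hours and 24 minutes

204


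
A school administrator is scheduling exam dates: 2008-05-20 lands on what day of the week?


Date: 2008-05-20
January 1, 2008 is a Tuesday
Day of year: 141
Offset from Jan 1: 140 days
140 mod 7 = 0
Result: Tuesday

Tuesday


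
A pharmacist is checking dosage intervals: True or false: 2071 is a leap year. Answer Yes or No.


Year: 2071
Divisible by 4? 2071 / 4 = 517.75 -> No
Not divisible by 4, so NOT a leap year

No


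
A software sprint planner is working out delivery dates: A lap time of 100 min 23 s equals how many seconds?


Minutes: 100
Seconds: 23
Convert minutes to seconds: 100 x 60 = 6000
Add remaining seconds: 6000 + 23 = 6023

6023


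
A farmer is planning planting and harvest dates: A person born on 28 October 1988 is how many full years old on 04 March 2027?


Birth: 1988-10-28
Reference: 2027-03-04
Year difference: 2027 - 1988 = 39
Has birthday (10-28) occurred by 03-04? No
Birthday not yet reached this year -> subtract 1
Age in full years: 38

38


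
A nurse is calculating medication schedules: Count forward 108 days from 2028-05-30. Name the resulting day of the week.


Start: 2028-05-30 (Tuesday)
Step 1 - find target date: add 108 days
  2028-05-30 + 108 days = 2028-09-15
Step 2 - day of week:
  108 mod 7 = 3
  Tuesday + 3 days -> Friday
Result: Friday (2028-09-15)

Friday


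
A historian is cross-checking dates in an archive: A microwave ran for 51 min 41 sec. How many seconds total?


Minutes: 51
Extra seconds: 41
Seconds per minute: 60
Minutes to seconds: 51 x 60 = 3060
Total: 3060 + 41 = 3101

3101


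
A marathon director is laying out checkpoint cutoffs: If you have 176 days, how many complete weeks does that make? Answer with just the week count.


Total days: 176
Days per week: 7
Division: 176 / 7 = 25 remainder 1
Complete weeks: 25
Remaining days: 1

25


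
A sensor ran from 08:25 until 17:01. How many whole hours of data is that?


Start: 08:25
End: 17:01
Hour difference: 17 - 8 = 9 hours
Minute difference: 1 - 25 = -24 minutes
Total minutes: 516
Complete hours: 516 / 60 = 8 (remainder 36)

8


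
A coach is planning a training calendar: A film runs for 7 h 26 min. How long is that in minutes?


Hours: 7
Minutes: 26
Convert hours to minutes: 7 x 60 = 420
Add remaining minutes: 420 + 26 = 446

446


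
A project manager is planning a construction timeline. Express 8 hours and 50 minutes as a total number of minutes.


Hours: 8
Extra minutes: 50
Minutes per hour: 60
Hours to minutes: 8 x 60 = 480
Total: 480 + 50 = 530

530


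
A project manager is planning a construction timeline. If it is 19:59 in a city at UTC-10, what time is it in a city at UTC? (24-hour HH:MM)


Local time: 19:59 at UTC-10 (offset -10h)
Target zone: UTC (offset 0h)
Difference: 0 - (-10) = 10 hours
Calculation: 19 + (10) = 29
Wraparound: (29) mod 24 = 5
Result: 05:59

05:59


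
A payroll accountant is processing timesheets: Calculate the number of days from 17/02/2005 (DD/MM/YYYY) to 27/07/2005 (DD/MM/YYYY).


Start date: 2005-02-17
End date: 2005-07-27
Feb 2005: +12 days
Mar 2005: +31 days
Apr 2005: +30 days
... (3 more months)
Total: 160 days

160


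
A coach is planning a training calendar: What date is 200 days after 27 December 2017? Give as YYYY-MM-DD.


Start: 2017-12-27
Adding 200 days
Days remaining in December: 4
After December: 196 days still to add
January 2018: 31 days, 165 remaining
February 2018: 28 days, 137 remaining
March 2018: 31 days, 106 remaining
April 2018: 30 days, 76 remaining
Result: 2018-07-15

2018-07-15


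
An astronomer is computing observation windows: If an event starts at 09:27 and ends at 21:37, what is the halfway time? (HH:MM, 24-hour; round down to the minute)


Start time: 09:27 = 567 minutes from midnight
End time: 21:37 = 1297 minutes from midnight
Sum: 567 + 1297 = 1864
Midpoint: 1864 / 2 = 932 minutes
Convert: 932 / 60 = 15 hours, 32 minutes
Result: 15:32

15:32


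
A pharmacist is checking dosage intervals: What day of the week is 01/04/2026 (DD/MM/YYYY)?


Date: 2026-04-01
January 1, 2026 is a Thursday
Day of year: 91
Offset from Jan 1: 90 days
90 mod 7 = 6
Result: Wednesday

Wednesday


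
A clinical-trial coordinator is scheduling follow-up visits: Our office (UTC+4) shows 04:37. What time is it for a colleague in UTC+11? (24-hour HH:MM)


Local time: 04:37 at UTC+4 (offset 4h)
Target zone: UTC+11 (offset 11h)
Difference: 11 - (4) = 7 hours
Calculation: 4 + (7) = 11
Result: 11:37

11:37


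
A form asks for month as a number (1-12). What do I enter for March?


Calendar month order:
2. February
3. March <--
4. April
March is month number 3

3


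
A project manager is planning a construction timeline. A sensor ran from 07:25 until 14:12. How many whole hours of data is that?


Start: 07:25
End: 14:12
Hour difference: 14 - 7 = 7 hours
Minute difference: 12 - 25 = -13 minutes
Total minutes: 407
Complete hours: 407 / 60 = 6 (remainder 47)

6


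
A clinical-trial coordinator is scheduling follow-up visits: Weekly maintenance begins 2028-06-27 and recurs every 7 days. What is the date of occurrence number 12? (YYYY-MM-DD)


First occurrence: 2028-06-27 (occurrence 1)
Each occurrence is 7 days after the previous.
Occurrence 12 is 11 weeks after the first.
11 weeks = 77 days
2028-06-27 + 77 days = 2028-09-12

2028-09-12


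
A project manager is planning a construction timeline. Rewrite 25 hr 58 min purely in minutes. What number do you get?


Hours: 25
Extra minutes: 58
Minutes per hour: 60
Hours to minutes: 25 x 60 = 1500
Total: 1500 + 58 = 1558

1558


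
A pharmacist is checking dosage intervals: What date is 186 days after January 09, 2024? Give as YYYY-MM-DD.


Start: 2024-01-09
Adding 186 days
Days remaining in January: 22
After January: 164 days still to add
February 2024: 29 days, 135 remaining
March 2024: 31 days, 104 remaining
April 2024: 30 days, 74 remaining
May 2024: 31 days, 43 remaining
Result: 2024-07-13

2024-07-13


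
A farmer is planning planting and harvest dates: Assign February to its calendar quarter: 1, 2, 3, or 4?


Month: February (month 2)
Q1: January-March (months 1-3)
Q2: April-June (months 4-6)
Q3: July-September (months 7-9)
Q4: October-December (months 10-12)
Month 2 falls in Q1

1


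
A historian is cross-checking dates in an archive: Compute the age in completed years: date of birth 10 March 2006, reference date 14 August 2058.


Birth: 2006-03-10
Reference: 2058-08-14
Year difference: 2058 - 2006 = 52
Has birthday (03-10) occurred by 08-14? Yes
Age in full years: 52

52


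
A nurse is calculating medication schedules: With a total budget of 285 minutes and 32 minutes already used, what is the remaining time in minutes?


Total budget: 285 minutes
Time used: 32 minutes
Remaining: 285 - 32 = 253 minutes
Percent used: 11.2%
Percent remaining: 88.8%

253


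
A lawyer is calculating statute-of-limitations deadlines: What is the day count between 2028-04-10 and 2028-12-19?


Start date: 2028-04-10
End date: 2028-12-19
Apr 2028: +21 days
May 2028: +31 days
Jun 2028: +30 days
... (6 more months)
Total: 253 days

253


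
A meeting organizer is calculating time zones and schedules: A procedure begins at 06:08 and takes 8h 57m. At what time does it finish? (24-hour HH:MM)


Start time: 06:08
Adding: 8 hours 57 minutes
Minutes: 8 + 57 = 65
Minute overflow: 65 >= 60, so carry 1 hour, minutes = 5
Hours: 6 + 8 + 1 = 15
Result: 15:05

15:05


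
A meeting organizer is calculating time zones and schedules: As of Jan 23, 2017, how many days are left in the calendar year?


Start: January 23, 2017
End: December 31, 2017
Days left in January: 8
February: 28
March: 31
April: 30
May: 31
... plus remaining months
Sum of remaining months: 334
Total: 8 + 334 = 342

342


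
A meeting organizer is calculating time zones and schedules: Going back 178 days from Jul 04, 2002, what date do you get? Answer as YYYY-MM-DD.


Start: 2002-07-04
Subtracting 178 days
Days already passed in July: 4
After going back through July: 174 more days to subtract
June 2002: 30 days, 144 remaining
May 2002: 31 days, 113 remaining
April 2002: 30 days, 83 remaining
March 2002: 31 days, 52 remaining
Result: 2002-01-07

2002-01-07


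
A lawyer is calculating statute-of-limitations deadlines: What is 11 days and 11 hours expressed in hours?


Days: 11
Extra hours: 11
Hours per day: 24
Days to hours: 11 x 24 = 264
Total: 264 + 11 = 275

275


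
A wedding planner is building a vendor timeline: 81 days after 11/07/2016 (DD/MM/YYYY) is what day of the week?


Start: 2016-07-11 (Monday)
Step 1 - find target date: add 81 days
  2016-07-11 + 81 days = 2016-09-30
Step 2 - day of week:
  81 mod 7 = 4
  Monday + 4 days -> Friday
Result: Friday (2016-09-30)

Friday


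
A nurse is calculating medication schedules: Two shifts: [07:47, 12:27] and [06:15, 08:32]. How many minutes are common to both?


Interval A: [467, 747] minutes from midnight
Interval B: [375, 512] minutes from midnight
Overlap start = max(467, 375) = 467
Overlap end = min(747, 512) = 512
Overlap = 512 - 467 = 45 minutes

45


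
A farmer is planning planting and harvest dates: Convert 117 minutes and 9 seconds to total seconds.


Minutes: 117
Extra seconds: 9
Seconds per minute: 60
Minutes to seconds: 117 x 60 = 7020
Total: 7020 + 9 = 7029

7029


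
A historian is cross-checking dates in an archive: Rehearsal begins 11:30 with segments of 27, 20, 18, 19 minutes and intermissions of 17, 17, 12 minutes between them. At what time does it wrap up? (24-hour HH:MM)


Start: 11:30 = 690 min from midnight
  after task 1 (27 min): 11:57
  after break (17 min): 12:14
  after task 2 (20 min): 12:34
  after break (17 min): 12:51
  after task 3 (18 min): 13:09
  after break (12 min): 13:21
  after task 4 (19 min): 13:40
Total elapsed: 130 minutes
End time: 13:40

13:40


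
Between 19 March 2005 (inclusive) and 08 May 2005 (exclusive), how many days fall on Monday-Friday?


Start: 2005-03-19 (Saturday)
End (exclusive): 2005-05-08 (Sunday)
Total calendar days: 50
Full weeks: 50 // 7 = 7 -> 35 weekdays
Remaining 1 days starting on Saturday:
  Sat(-) -> 0 weekdays
Total business days: 35 + 0 = 35

35


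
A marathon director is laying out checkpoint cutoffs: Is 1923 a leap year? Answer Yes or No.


Year: 1923
Divisible by 4? 1923 / 4 = 480.75 -> No
Not divisible by 4, so NOT a leap year

No


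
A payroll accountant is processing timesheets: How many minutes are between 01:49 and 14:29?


Start time: 01:49 = 109 minutes from midnight
End time: 14:29 = 869 minutes from midnight
Difference: 869 - 109 = 760 minutes
That is 12 hours and 40 minutes

760


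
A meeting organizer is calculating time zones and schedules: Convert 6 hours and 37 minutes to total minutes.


Hours: 6
Minutes: 37
Convert hours to minutes: 6 x 60 = 360
Add remaining minutes: 360 + 37 = 397

397


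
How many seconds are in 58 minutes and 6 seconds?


Minutes: 58
Seconds: 6
Convert minutes to seconds: 58 x 60 = 3480
Add remaining seconds: 3480 + 6 = 3486

3486


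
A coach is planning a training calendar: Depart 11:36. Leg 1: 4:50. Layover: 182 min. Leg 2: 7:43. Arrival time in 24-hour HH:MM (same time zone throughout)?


Depart: 11:36
Leg 1: +290 min -> 16:26
Layover: +182 min -> 19:28
Leg 2: +463 min -> 03:11
Total travel: 935 minutes = 15h 35m
Arrival: 03:11

03:11


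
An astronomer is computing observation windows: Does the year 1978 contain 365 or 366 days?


Year: 1978
Check leap year rules:
Divisible by 4? No
1978 is not a leap year
Days: 365

365


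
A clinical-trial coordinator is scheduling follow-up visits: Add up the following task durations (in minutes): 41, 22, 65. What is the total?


Durations: 41, 22, 65
Running sum: 41
+ 22 = 63
+ 65 = 128
Total duration: 128 minutes
That is 2 hours and 8 minutes

128


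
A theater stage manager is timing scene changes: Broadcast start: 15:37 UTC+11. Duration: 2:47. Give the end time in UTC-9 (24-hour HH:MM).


Start: 15:37 in UTC+11
Step 1 - add duration:
  minutes: 37 + 47 = 84 (carry 1h)
  hours: 15 + 2 + 1 = 18
  end in UTC+11: 18:24
Step 2 - convert UTC+11 -> UTC-9:
  offset difference: -9 - (11) = -20 hours
  18 + (-20) = -2 -> mod 24 = 22
Result: 22:24 in UTC-9

22:24


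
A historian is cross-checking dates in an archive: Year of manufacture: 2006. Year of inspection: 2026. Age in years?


Birth year: 2006
Current year: 2026
Age = current year - birth year
Age = 2026 - 2006 = 20

20


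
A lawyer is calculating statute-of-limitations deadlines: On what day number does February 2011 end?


Month: February
Year: 2011
2011 is not a leap year
February has 28 days
Total: 28 days

28


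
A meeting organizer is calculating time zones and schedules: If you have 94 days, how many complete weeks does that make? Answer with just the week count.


Total days: 94
Days per week: 7
Division: 94 / 7 = 13 remainder 3
Complete weeks: 13
Remaining days: 3

13


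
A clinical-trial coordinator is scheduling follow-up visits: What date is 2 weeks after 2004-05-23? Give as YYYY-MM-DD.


Start: 2004-05-23
Weeks to add: 2
Convert to days: 2 x 7 = 14 days
Add 14 days to 2004-05-23
Result: 2004-06-06

2004-06-06


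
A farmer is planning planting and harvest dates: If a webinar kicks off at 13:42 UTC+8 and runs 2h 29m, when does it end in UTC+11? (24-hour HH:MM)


Start: 13:42 in UTC+8
Step 1 - add duration:
  minutes: 42 + 29 = 71 (carry 1h)
  hours: 13 + 2 + 1 = 16
  end in UTC+8: 16:11
Step 2 - convert UTC+8 -> UTC+11:
  offset difference: 11 - (8) = 3 hours
  16 + (3) = 19 -> mod 24 = 19
Result: 19:11 in UTC+11

19:11


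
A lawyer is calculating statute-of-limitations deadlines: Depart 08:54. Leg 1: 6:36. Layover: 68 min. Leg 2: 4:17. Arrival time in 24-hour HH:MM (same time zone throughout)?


Depart: 08:54
Leg 1: +396 min -> 15:30
Layover: +68 min -> 16:38
Leg 2: +257 min -> 20:55
Total travel: 721 minutes = 12h 1m
Arrival: 20:55

20:55


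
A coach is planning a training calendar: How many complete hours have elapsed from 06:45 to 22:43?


Start: 06:45
End: 22:43
Hour difference: 22 - 6 = 16 hours
Minute difference: 43 - 45 = -2 minutes
Total minutes: 958
Complete hours: 958 / 60 = 15 (remainder 58)

15


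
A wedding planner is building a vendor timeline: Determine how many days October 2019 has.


Month: October
Year: 2019
October is a 31-day month
Total: 31 days

31


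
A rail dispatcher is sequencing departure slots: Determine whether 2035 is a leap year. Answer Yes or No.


Year: 2035
Divisible by 4? 2035 / 4 = 508.75 -> No
Not divisible by 4, so NOT a leap year

No


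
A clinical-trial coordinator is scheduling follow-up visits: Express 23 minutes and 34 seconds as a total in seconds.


Minutes: 23
Seconds: 34
Convert minutes to seconds: 23 x 60 = 1380
Add remaining seconds: 1380 + 34 = 1414

1414


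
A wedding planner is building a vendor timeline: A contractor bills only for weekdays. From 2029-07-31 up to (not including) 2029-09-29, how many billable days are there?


Start: 2029-07-31 (Tuesday)
End (exclusive): 2029-09-29 (Saturday)
Total calendar days: 60
Full weeks: 60 // 7 = 8 -> 40 weekdays
Remaining 4 days starting on Tuesday:
  Tue(w), Wed(w), Thu(w), Fri(w) -> 4 weekdays
Total business days: 40 + 4 = 44

44


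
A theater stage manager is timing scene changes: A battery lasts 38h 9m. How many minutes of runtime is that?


Hours: 38
Extra minutes: 9
Minutes per hour: 60
Hours to minutes: 38 x 60 = 2280
Total: 2280 + 9 = 2289

2289


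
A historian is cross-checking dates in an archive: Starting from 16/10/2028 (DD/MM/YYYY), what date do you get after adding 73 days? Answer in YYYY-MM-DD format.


Start: 2028-10-16
Adding 73 days
Days remaining in October: 15
After October: 58 days still to add
November 2028: 30 days, 28 remaining
December 2028 has 31 days, need 28
Result: 2028-12-28

2028-12-28


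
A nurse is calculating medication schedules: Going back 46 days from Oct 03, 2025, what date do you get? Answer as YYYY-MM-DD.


Start: 2025-10-03
Subtracting 46 days
Days already passed in October: 3
After going back through October: 43 more days to subtract
September 2025: 30 days, 13 remaining
August 2025 has 31 days, need 13
Result: 2025-08-18

2025-08-18


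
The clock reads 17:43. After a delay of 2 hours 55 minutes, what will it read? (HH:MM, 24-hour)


Start time: 17:43
Adding: 2 hours 55 minutes
Minutes: 43 + 55 = 98
Minute overflow: 98 >= 60, so carry 1 hour, minutes = 38
Hours: 17 + 2 + 1 = 20
Result: 20:38

20:38


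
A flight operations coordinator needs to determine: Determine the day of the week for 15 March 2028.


Date: 2028-03-15
January 1, 2028 is a Saturday
Day of year: 75
Offset from Jan 1: 74 days
74 mod 7 = 4
Result: Wednesday

Wednesday


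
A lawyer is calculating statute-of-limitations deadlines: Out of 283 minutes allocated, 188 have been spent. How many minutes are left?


Total budget: 283 minutes
Time used: 188 minutes
Remaining: 283 - 188 = 95 minutes
Percent used: 66.4%
Percent remaining: 33.6%

95


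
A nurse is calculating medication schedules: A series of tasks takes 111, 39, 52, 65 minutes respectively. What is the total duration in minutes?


Durations: 111, 39, 52, 65
Running sum: 111
+ 39 = 150
+ 52 = 202
+ 65 = 267
Total duration: 267 minutes
That is 4 hours and 27 minutes

267


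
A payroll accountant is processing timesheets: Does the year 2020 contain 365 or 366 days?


Year: 2020
Check leap year rules:
Divisible by 4? Yes
Divisible by 100? No
2020 is a leap year
Days: 366

366


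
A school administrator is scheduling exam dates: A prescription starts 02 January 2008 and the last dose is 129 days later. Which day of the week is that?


Start: 2008-01-02 (Wednesday)
Step 1 - find target date: add 129 days
  2008-01-02 + 129 days = 2008-05-10
Step 2 - day of week:
  129 mod 7 = 3
  Wednesday + 3 days -> Saturday
Result: Saturday (2008-05-10)

Saturday


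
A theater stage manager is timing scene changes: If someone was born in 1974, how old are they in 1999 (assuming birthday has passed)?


Birth year: 1974
Current year: 1999
Age = current year - birth year
Age = 1999 - 1974 = 25

25


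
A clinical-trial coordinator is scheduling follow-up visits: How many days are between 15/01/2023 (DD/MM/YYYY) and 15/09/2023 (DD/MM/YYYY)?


Start date: 2023-01-15
End date: 2023-09-15
Jan 2023: +17 days
Feb 2023: +28 days
Mar 2023: +31 days
... (6 more months)
Total: 243 days

243


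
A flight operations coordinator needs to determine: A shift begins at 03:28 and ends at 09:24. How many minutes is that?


Start time: 03:28 = 208 minutes from midnight
End time: 09:24 = 564 minutes from midnight
Difference: 564 - 208 = 356 minutes
That is 5 hours and 56 minutes

356


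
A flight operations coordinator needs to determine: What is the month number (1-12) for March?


Calendar month order:
2. February
3. March <--
4. April
March is month number 3

3


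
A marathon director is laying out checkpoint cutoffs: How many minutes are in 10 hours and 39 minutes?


Hours: 10
Minutes: 39
Convert hours to minutes: 10 x 60 = 600
Add remaining minutes: 600 + 39 = 639

639


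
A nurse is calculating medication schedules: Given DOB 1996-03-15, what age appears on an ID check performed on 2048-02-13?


Birth: 1996-03-15
Reference: 2048-02-13
Year difference: 2048 - 1996 = 52
Has birthday (03-15) occurred by 02-13? No
Birthday not yet reached this year -> subtract 1
Age in full years: 51

51


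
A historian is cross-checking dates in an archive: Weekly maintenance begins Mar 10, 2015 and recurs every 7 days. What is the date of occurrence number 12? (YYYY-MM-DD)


First occurrence: 2015-03-10 (occurrence 1)
Each occurrence is 7 days after the previous.
Occurrence 12 is 11 weeks after the first.
11 weeks = 77 days
2015-03-10 + 77 days = 2015-05-26

2015-05-26


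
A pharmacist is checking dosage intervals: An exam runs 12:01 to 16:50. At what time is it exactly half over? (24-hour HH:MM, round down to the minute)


Start time: 12:01 = 721 minutes from midnight
End time: 16:50 = 1010 minutes from midnight
Sum: 721 + 1010 = 1731
Midpoint: 1731 / 2 = 865 minutes
Convert: 865 / 60 = 14 hours, 25 minutes
Result: 14:25

14:25


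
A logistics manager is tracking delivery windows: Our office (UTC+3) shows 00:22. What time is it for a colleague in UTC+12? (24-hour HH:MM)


Local time: 00:22 at UTC+3 (offset 3h)
Target zone: UTC+12 (offset 12h)
Difference: 12 - (3) = 9 hours
Calculation: 0 + (9) = 9
Result: 09:22

09:22


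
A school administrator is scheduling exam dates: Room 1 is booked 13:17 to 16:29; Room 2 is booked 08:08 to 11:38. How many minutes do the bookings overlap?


Interval A: [797, 989] minutes from midnight
Interval B: [488, 698] minutes from midnight
Overlap start = max(797, 488) = 797
Overlap end = min(989, 698) = 698
End <= start, so the intervals do not overlap: 0 minutes

0


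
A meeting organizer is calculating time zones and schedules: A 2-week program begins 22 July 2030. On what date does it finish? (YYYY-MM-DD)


Start: 2030-07-22
Weeks to add: 2
Convert to days: 2 x 7 = 14 days
Add 14 days to 2030-07-22
Result: 2030-08-05

2030-08-05


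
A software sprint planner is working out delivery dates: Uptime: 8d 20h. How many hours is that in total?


Days: 8
Extra hours: 20
Hours per day: 24
Days to hours: 8 x 24 = 192
Total: 192 + 20 = 212

212


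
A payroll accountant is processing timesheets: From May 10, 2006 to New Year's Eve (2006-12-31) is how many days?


Start: May 10, 2006
End: December 31, 2006
Days left in May: 21
June: 30
July: 31
August: 31
September: 30
... plus remaining months
Sum of remaining months: 214
Total: 21 + 214 = 235

235


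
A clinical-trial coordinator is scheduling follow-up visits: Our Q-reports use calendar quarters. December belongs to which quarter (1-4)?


Month: December (month 12)
Q1: January-March (months 1-3)
Q2: April-June (months 4-6)
Q3: July-September (months 7-9)
Q4: October-December (months 10-12)
Month 12 falls in Q4

4


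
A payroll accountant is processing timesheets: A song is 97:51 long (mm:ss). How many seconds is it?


Minutes: 97
Extra seconds: 51
Seconds per minute: 60
Minutes to seconds: 97 x 60 = 5820
Total: 5820 + 51 = 5871

5871


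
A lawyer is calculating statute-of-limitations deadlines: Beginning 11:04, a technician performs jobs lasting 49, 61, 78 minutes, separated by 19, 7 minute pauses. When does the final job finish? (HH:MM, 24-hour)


Start: 11:04 = 664 min from midnight
  after task 1 (49 min): 11:53
  after break (19 min): 12:12
  after task 2 (61 min): 13:13
  after break (7 min): 13:20
  after task 3 (78 min): 14:38
Total elapsed: 214 minutes
End time: 14:38

14:38


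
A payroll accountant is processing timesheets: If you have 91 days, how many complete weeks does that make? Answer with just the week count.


Total days: 91
Days per week: 7
Division: 91 / 7 = 13 remainder 0
Complete weeks: 13
Remaining days: 0

13


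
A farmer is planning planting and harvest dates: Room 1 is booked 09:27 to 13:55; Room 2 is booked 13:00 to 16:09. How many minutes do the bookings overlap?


Interval A: [567, 835] minutes from midnight
Interval B: [780, 969] minutes from midnight
Overlap start = max(567, 780) = 780
Overlap end = min(835, 969) = 835
Overlap = 835 - 780 = 55 minutes

55


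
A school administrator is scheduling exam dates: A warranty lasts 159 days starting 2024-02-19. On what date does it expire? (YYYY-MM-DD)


Start: 2024-02-19
Adding 159 days
Days remaining in February: 10
After February: 149 days still to add
March 2024: 31 days, 118 remaining
April 2024: 30 days, 88 remaining
May 2024: 31 days, 57 remaining
June 2024: 30 days, 27 remaining
Result: 2024-07-27

2024-07-27


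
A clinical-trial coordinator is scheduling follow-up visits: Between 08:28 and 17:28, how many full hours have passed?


Start: 08:28
End: 17:28
Hour difference: 17 - 8 = 9 hours
Minute difference: 28 - 28 = 0 minutes
Total minutes: 540
Complete hours: 540 / 60 = 9 (remainder 0)

9


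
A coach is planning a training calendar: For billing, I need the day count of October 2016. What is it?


Month: October
Year: 2016
October is a 31-day month
Total: 31 days

31


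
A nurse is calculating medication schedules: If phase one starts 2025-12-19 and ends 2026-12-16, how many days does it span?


Start date: 2025-12-19
End date: 2026-12-16
Dec 2025: +13 days
Jan 2026: +31 days
Feb 2026: +28 days
... (10 more months)
Total: 362 days

362


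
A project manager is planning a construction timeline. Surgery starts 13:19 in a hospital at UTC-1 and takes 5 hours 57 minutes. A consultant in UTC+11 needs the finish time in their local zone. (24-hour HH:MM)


Start: 13:19 in UTC-1
Step 1 - add duration:
  minutes: 19 + 57 = 76 (carry 1h)
  hours: 13 + 5 + 1 = 19
  end in UTC-1: 19:16
Step 2 - convert UTC-1 -> UTC+11:
  offset difference: 11 - (-1) = 12 hours
  19 + (12) = 31 -> mod 24 = 7
Result: 07:16 in UTC+11

07:16


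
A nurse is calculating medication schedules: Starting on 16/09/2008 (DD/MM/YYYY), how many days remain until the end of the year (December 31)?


Start: September 16, 2008
End: December 31, 2008
Days left in September: 14
October: 31
November: 30
December: 31
Sum of remaining months: 92
Total: 14 + 92 = 106

106


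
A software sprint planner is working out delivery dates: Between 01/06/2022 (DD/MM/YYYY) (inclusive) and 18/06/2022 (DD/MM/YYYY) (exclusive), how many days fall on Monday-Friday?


Start: 2022-06-01 (Wednesday)
End (exclusive): 2022-06-18 (Saturday)
Total calendar days: 17
Full weeks: 17 // 7 = 2 -> 10 weekdays
Remaining 3 days starting on Wednesday:
  Wed(w), Thu(w), Fri(w) -> 3 weekdays
Total business days: 10 + 3 = 13

13


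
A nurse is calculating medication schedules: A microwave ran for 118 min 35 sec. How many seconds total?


Minutes: 118
Extra seconds: 35
Seconds per minute: 60
Minutes to seconds: 118 x 60 = 7080
Total: 7080 + 35 = 7115

7115


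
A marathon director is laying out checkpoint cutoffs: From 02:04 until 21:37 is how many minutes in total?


Start time: 02:04 = 124 minutes from midnight
End time: 21:37 = 1297 minutes from midnight
Difference: 1297 - 124 = 1173 minutes
That is 19 hours and 33 minutes

1173


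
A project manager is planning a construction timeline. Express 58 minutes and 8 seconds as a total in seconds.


Minutes: 58
Seconds: 8
Convert minutes to seconds: 58 x 60 = 3480
Add remaining seconds: 3480 + 8 = 3488

3488


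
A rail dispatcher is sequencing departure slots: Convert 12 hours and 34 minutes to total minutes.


Hours: 12
Minutes: 34
Convert hours to minutes: 12 x 60 = 720
Add remaining minutes: 720 + 34 = 754

754


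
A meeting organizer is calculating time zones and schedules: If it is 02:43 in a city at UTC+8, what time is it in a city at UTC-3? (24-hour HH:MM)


Local time: 02:43 at UTC+8 (offset 8h)
Target zone: UTC-3 (offset -3h)
Difference: -3 - (8) = -11 hours
Calculation: 2 + (-11) = -9
Wraparound: (-9) mod 24 = 15
Result: 15:43

15:43


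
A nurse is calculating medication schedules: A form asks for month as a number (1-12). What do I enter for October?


Calendar month order:
9. September
10. October <--
11. November
October is month number 10

10


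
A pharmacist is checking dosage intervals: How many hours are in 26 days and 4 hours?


Days: 26
Extra hours: 4
Hours per day: 24
Days to hours: 26 x 24 = 624
Total: 624 + 4 = 628

628


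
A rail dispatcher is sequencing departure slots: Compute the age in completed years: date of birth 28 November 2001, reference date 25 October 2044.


Birth: 2001-11-28
Reference: 2044-10-25
Year difference: 2044 - 2001 = 43
Has birthday (11-28) occurred by 10-25? No
Birthday not yet reached this year -> subtract 1
Age in full years: 42

42


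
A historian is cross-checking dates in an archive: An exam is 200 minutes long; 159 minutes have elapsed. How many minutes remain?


Total budget: 200 minutes
Time used: 159 minutes
Remaining: 200 - 159 = 41 minutes
Percent used: 79.5%
Percent remaining: 20.5%

41


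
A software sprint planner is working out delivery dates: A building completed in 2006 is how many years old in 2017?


Birth year: 2006
Current year: 2017
Age = current year - birth year
Age = 2017 - 2006 = 11

11


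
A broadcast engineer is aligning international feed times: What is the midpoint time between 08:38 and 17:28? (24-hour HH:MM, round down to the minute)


Start time: 08:38 = 518 minutes from midnight
End time: 17:28 = 1048 minutes from midnight
Sum: 518 + 1048 = 1566
Midpoint: 1566 / 2 = 783 minutes
Convert: 783 / 60 = 13 hours, 3 minutes
Result: 13:03

13:03


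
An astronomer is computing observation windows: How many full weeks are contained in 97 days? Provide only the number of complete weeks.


Total days: 97
Days per week: 7
Division: 97 / 7 = 13 remainder 6
Complete weeks: 13
Remaining days: 6

13


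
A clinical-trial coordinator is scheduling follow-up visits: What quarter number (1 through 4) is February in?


Month: February (month 2)
Q1: January-March (months 1-3)
Q2: April-June (months 4-6)
Q3: July-September (months 7-9)
Q4: October-December (months 10-12)
Month 2 falls in Q1

1


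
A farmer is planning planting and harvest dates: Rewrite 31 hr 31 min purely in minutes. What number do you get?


Hours: 31
Extra minutes: 31
Minutes per hour: 60
Hours to minutes: 31 x 60 = 1860
Total: 1860 + 31 = 1891

1891


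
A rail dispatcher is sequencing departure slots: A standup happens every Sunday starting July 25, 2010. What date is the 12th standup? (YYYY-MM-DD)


First occurrence: 2010-07-25 (occurrence 1)
Each occurrence is 7 days after the previous.
Occurrence 12 is 11 weeks after the first.
11 weeks = 77 days
2010-07-25 + 77 days = 2010-10-10

2010-10-10


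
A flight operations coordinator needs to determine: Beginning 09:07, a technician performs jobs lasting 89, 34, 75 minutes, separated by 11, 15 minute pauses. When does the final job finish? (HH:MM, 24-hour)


Start: 09:07 = 547 min from midnight
  after task 1 (89 min): 10:36
  after break (11 min): 10:47
  after task 2 (34 min): 11:21
  after break (15 min): 11:36
  after task 3 (75 min): 12:51
Total elapsed: 224 minutes
End time: 12:51

12:51


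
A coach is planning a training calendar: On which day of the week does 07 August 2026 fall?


Date: 2026-08-07
January 1, 2026 is a Thursday
Day of year: 219
Offset from Jan 1: 218 days
218 mod 7 = 1
Result: Friday

Friday


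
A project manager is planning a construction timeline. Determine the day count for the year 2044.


Year: 2044
Check leap year rules:
Divisible by 4? Yes
Divisible by 100? No
2044 is a leap year
Days: 366

366


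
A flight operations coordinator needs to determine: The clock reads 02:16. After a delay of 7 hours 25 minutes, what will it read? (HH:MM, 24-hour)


Start time: 02:16
Adding: 7 hours 25 minutes
Minutes: 16 + 25 = 41
Hours: 2 + 7 + 0 = 9
Result: 09:41

09:41


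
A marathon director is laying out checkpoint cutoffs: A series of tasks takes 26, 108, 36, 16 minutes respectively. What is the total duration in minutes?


Durations: 26, 108, 36, 16
Running sum: 26
+ 108 = 134
+ 36 = 170
+ 16 = 186
Total duration: 186 minutes
That is 3 hours and 6 minutes

186


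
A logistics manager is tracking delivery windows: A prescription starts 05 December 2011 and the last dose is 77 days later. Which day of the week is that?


Start: 2011-12-05 (Monday)
Step 1 - find target date: add 77 days
  2011-12-05 + 77 days = 2012-02-20
Step 2 - day of week:
  77 mod 7 = 0
  Monday + 0 days -> Monday
Result: Monday (2012-02-20)

Monday


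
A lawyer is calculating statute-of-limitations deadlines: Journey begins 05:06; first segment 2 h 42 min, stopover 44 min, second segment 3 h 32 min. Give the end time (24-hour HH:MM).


Depart: 05:06
Leg 1: +162 min -> 07:48
Layover: +44 min -> 08:32
Leg 2: +212 min -> 12:04
Total travel: 418 minutes = 6h 58m
Arrival: 12:04

12:04


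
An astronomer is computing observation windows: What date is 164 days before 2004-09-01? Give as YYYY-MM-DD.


Start: 2004-09-01
Subtracting 164 days
Days already passed in September: 1
After going back through September: 163 more days to subtract
August 2004: 31 days, 132 remaining
July 2004: 31 days, 101 remaining
June 2004: 30 days, 71 remaining
May 2004: 31 days, 40 remaining
Result: 2004-03-21

2004-03-21


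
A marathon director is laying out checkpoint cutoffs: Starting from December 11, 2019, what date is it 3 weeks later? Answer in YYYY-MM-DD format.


Start: 2019-12-11
Weeks to add: 3
Convert to days: 3 x 7 = 21 days
Add 21 days to 2019-12-11
Result: 2020-01-01

2020-01-01


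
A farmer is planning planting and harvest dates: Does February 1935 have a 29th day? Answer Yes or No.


Year: 1935
Divisible by 4? 1935 / 4 = 483.75 -> No
Not divisible by 4, so NOT a leap year

No


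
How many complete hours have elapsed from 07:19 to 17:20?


Start: 07:19
End: 17:20
Hour difference: 17 - 7 = 10 hours
Minute difference: 20 - 19 = 1 minutes
Total minutes: 601
Complete hours: 601 / 60 = 10 (remainder 1)

10


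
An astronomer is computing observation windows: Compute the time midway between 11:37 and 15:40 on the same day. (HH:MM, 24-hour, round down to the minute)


Start time: 11:37 = 697 minutes from midnight
End time: 15:40 = 940 minutes from midnight
Sum: 697 + 940 = 1637
Midpoint: 1637 / 2 = 818 minutes
Convert: 818 / 60 = 13 hours, 38 minutes
Result: 13:38

13:38


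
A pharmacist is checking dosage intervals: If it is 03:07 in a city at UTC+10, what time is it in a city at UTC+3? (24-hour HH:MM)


Local time: 03:07 at UTC+10 (offset 10h)
Target zone: UTC+3 (offset 3h)
Difference: 3 - (10) = -7 hours
Calculation: 3 + (-7) = -4
Wraparound: (-4) mod 24 = 20
Result: 20:07

20:07


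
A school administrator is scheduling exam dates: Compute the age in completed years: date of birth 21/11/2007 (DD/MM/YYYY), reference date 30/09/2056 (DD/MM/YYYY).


Birth: 2007-11-21
Reference: 2056-09-30
Year difference: 2056 - 2007 = 49
Has birthday (11-21) occurred by 09-30? No
Birthday not yet reached this year -> subtract 1
Age in full years: 48

48


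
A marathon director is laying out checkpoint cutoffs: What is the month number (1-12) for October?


Calendar month order:
9. September
10. October <--
11. November
October is month number 10

10


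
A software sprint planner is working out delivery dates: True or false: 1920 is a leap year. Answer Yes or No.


Year: 1920
Divisible by 4? 1920 / 4 = 480.0 -> Yes
Divisible by 100? 1920 / 100 = 19.2 -> No
Divisible by 4 but not 100, so it IS a leap year

Yes


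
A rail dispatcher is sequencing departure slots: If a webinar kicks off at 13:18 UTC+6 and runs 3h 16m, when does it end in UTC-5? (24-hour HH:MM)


Start: 13:18 in UTC+6
Step 1 - add duration:
  minutes: 18 + 16 = 34
  hours: 13 + 3 + 0 = 16
  end in UTC+6: 16:34
Step 2 - convert UTC+6 -> UTC-5:
  offset difference: -5 - (6) = -11 hours
  16 + (-11) = 5 -> mod 24 = 5
Result: 05:34 in UTC-5

05:34


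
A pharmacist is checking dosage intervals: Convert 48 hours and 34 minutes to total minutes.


Hours: 48
Extra minutes: 34
Minutes per hour: 60
Hours to minutes: 48 x 60 = 2880
Total: 2880 + 34 = 2914

2914


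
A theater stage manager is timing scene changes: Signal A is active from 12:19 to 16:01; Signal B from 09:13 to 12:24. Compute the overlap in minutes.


Interval A: [739, 961] minutes from midnight
Interval B: [553, 744] minutes from midnight
Overlap start = max(739, 553) = 739
Overlap end = min(961, 744) = 744
Overlap = 744 - 739 = 5 minutes

5


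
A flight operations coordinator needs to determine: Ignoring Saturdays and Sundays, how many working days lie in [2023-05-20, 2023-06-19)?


Start: 2023-05-20 (Saturday)
End (exclusive): 2023-06-19 (Monday)
Total calendar days: 30
Full weeks: 30 // 7 = 4 -> 20 weekdays
Remaining 2 days starting on Saturday:
  Sat(-), Sun(-) -> 0 weekdays
Total business days: 20 + 0 = 20

20


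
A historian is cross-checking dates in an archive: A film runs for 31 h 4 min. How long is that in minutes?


Hours: 31
Minutes: 4
Convert hours to minutes: 31 x 60 = 1860
Add remaining minutes: 1860 + 4 = 1864

1864


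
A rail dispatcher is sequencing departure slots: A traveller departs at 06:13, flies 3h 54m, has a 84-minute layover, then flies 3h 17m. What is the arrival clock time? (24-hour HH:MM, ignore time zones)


Depart: 06:13
Leg 1: +234 min -> 10:07
Layover: +84 min -> 11:31
Leg 2: +197 min -> 14:48
Total travel: 515 minutes = 8h 35m
Arrival: 14:48

14:48


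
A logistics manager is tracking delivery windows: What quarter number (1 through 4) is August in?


Month: August (month 8)
Q1: January-March (months 1-3)
Q2: April-June (months 4-6)
Q3: July-September (months 7-9)
Q4: October-December (months 10-12)
Month 8 falls in Q3

3


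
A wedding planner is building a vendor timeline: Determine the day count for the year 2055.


Year: 2055
Check leap year rules:
Divisible by 4? No
2055 is not a leap year
Days: 365

365


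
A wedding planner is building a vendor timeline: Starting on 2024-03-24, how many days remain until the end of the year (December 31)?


Start: March 24, 2024
End: December 31, 2024
Days left in March: 7
April: 30
May: 31
June: 30
July: 31
... plus remaining months
Sum of remaining months: 275
Total: 7 + 275 = 282

282


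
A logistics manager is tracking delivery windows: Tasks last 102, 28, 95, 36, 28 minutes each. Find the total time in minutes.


Durations: 102, 28, 95, 36, 28
Running sum: 102
+ 28 = 130
+ 95 = 225
+ 36 = 261
+ 28 = 289
Total duration: 289 minutes
That is 4 hours and 49 minutes

289


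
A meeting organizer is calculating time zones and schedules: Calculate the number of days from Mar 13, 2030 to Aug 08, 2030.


Start date: 2030-03-13
End date: 2030-08-08
Mar 2030: +19 days
Apr 2030: +30 days
May 2030: +31 days
... (3 more months)
Total: 148 days

148


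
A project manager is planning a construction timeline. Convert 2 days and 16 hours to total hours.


Days: 2
Extra hours: 16
Hours per day: 24
Days to hours: 2 x 24 = 48
Total: 48 + 16 = 64

64


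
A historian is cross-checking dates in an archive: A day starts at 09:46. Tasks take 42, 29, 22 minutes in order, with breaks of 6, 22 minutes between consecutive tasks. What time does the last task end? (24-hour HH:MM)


Start: 09:46 = 586 min from midnight
  after task 1 (42 min): 10:28
  after break (6 min): 10:34
  after task 2 (29 min): 11:03
  after break (22 min): 11:25
  after task 3 (22 min): 11:47
Total elapsed: 121 minutes
End time: 11:47

11:47
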